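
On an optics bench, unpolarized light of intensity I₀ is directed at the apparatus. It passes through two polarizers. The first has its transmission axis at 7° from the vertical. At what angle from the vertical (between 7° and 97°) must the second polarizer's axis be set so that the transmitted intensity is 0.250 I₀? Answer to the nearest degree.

Unpolarized light through the first polarizer → I₁ = ½ I₀, now polarized at 7°.
Need I₂/I₀ = 0.25, so cos²(θ − 7°) = 0.25 / 0.5 = 0.5.
θ − 7° = arccos(√0.5) = 45.0°, giving θ ≈ 7 + 45.0 = 52.0°.

θ ≈ 52°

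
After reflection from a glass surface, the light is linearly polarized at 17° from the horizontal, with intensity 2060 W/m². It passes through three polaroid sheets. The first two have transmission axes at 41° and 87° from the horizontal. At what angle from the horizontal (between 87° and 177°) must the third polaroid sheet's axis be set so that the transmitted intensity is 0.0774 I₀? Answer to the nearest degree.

I₁ = I₀ cos²(41° − 17°) = I₀ cos²(24°) = 0.8346 I₀.
I₂ = I₁ cos²(87° − 41°) = 0.8346 I₀ · cos²(46°) = 0.4027 I₀.
Need I₃/I₀ = 0.0774, so cos²(θ − 87°) = 0.0774 / 0.4027 = 0.1922.
θ − 87° = arccos(√0.1922) = 64.0°, giving θ ≈ 87 + 64.0 = 151.0°.

θ ≈ 151°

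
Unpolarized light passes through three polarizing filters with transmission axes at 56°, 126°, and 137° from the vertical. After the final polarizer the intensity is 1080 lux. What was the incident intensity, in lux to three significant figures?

I₀ ≈ 1.92e4 lux

Unpolarized light through the first polarizer → I₁ = ½ I₀, now polarized at 56°.
I₂ = I₁ cos²(126° − 56°) = 0.5 I₀ · cos²(70°) = 0.05849 I₀.
I₃ = I₂ cos²(137° − 126°) = 0.05849 I₀ · cos²(11°) = 0.05636 I₀.
So 1080 lux = 0.05636 I₀, giving I₀ = 1080/0.05636 = 1.916e+04 lux.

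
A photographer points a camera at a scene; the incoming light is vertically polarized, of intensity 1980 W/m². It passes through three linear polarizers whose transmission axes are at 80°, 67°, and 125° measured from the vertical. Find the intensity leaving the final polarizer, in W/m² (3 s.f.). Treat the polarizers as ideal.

I ≈ 15.9 W/m²

By Malus's law, I₁ = 1980 W/m² · cos²(80°) = 59.7 W/m².
I₂ = I₁ · cos²(13°) = 59.7 · 0.9494 = 56.68 W/m².
I₃ = I₂ · cos²(58°) = 56.68 · 0.2808 = 15.92 W/m².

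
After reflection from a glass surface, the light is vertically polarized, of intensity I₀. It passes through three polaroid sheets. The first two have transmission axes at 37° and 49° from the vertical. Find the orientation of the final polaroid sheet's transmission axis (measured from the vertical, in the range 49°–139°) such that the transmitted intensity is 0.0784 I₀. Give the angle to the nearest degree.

θ ≈ 118°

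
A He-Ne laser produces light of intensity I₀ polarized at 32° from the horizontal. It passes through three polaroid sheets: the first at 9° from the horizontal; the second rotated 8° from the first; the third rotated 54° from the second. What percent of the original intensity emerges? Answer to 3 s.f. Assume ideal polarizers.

I₁ = I₀ cos²(9° − 32°) = I₀ cos²(23°) = 0.8473 I₀.
I₂ = I₁ cos²(8°) = 0.8473 · 0.9806 I₀ = 0.8309 I₀.
I₃ = I₂ cos²(54°) = 0.8309 · 0.3455 I₀ = 0.2871 I₀.
That is 28.71% of the incident intensity.

≈ 28.7%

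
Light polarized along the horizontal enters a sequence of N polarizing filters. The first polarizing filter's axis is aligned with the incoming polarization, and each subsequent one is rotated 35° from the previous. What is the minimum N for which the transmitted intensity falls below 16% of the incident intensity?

N = 6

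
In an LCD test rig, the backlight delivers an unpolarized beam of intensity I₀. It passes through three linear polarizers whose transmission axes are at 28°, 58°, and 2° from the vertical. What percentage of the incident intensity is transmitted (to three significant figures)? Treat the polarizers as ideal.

Unpolarized light through the first polarizer → I₁ = ½ I₀, now polarized at 28°.
I₂ = I₁ cos²(58° − 28°) = 0.5 I₀ · cos²(30°) = 0.375 I₀.
I₃ = I₂ cos²(2° − 58°) = 0.375 I₀ · cos²(56°) = 0.1173 I₀.
That is 11.73% of the incident intensity.

≈ 11.7%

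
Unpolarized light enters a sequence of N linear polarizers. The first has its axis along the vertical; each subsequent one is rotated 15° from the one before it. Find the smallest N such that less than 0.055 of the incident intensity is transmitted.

N = 33

First polarizer halves the unpolarized light: factor 1/2.
Each further stage multiplies by cos²(15°) = 0.933.
After N polarizers: T = 0.5·0.933^(N−1). Require T < 0.055 ⇒ N−1 > ln(0.055/0.5)/ln(0.933) = 31.83, so N−1 ≥ 32 and N = 33.
Check: N=33 gives T = 0.05437 < 0.055; N=32 gives T = 0.05828.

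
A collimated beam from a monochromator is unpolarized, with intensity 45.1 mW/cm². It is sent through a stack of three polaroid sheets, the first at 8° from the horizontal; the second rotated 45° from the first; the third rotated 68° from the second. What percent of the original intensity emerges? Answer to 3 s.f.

≈ 3.51%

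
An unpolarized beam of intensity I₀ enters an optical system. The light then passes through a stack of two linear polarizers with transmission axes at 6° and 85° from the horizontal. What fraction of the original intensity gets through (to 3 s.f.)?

≈ 0.0182 I₀

Unpolarized light through the first polarizer → I₁ = ½ I₀, now polarized at 6°.
I₂ = I₁ cos²(85° − 6°) = 0.5 I₀ · cos²(79°) = 0.0182 I₀.
Transmitted fraction = 0.0182.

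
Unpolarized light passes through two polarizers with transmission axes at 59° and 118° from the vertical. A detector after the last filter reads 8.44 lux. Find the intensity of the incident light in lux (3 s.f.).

I₀ ≈ 63.6 lux

Unpolarized light through the first polarizer → I₁ = ½ I₀, now polarized at 59°.
I₂ = I₁ cos²(118° − 59°) = 0.5 I₀ · cos²(59°) = 0.1326 I₀.
So 8.44 lux = 0.1326 I₀, giving I₀ = 8.44/0.1326 = 63.63 lux.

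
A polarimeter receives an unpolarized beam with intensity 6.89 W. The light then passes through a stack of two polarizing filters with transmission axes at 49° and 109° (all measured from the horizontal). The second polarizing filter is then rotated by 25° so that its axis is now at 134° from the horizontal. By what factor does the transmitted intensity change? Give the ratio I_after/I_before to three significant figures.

I_new/I_old ≈ 0.0304

Before rotation:
Unpolarized light through the first polarizer → I₁ = ½ I₀, now polarized at 49°.
I₂ = I₁ cos²(109° − 49°) = 0.5 I₀ · cos²(60°) = 0.125 I₀.
After rotation:
Unpolarized light through the first polarizer → I₁ = ½ I₀, now polarized at 49°.
I₂ = I₁ cos²(134° − 49°) = 0.5 I₀ · cos²(85°) = 0.003798 I₀.
Ratio = 0.003798 / 0.125 = 0.03038.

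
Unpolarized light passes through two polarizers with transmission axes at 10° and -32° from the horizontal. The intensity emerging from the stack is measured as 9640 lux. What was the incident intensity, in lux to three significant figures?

Unpolarized light through the first polarizer → I₁ = ½ I₀, now polarized at 10°.
I₂ = I₁ cos²(-32° − 10°) = 0.5 I₀ · cos²(42°) = 0.2761 I₀.
So 9640 lux = 0.2761 I₀, giving I₀ = 9640/0.2761 = 3.491e+04 lux.

I₀ ≈ 3.49e4 lux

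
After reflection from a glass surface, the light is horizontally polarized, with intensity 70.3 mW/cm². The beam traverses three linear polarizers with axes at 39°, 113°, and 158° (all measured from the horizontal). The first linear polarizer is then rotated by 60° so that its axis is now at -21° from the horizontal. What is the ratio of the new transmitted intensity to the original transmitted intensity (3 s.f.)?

I_new/I_old ≈ 9.17

Before rotation:
By Malus's law, I₁ = I₀ cos²(39° − 0°) = I₀ cos²(39°) = 0.604 I₀.
I₂ = I₁ cos²(113° − 39°) = 0.604 I₀ · cos²(74°) = 0.04589 I₀.
I₃ = I₂ cos²(158° − 113°) = 0.04589 I₀ · cos²(45°) = 0.02294 I₀.
After rotation:
I₁ = I₀ cos²(-21° − 0°) = I₀ cos²(21°) = 0.8716 I₀.
Angle between axes 1 and 2: 46°. I₂ = 0.8716 I₀ · cos²(46°) = 0.4206 I₀.
I₃ = I₂ cos²(158° − 113°) = 0.4206 I₀ · cos²(45°) = 0.2103 I₀.
Ratio = 0.2103 / 0.02294 = 9.166.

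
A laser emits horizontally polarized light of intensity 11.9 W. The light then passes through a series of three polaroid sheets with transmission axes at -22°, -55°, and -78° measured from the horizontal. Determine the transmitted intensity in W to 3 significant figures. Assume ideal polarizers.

I ≈ 6.10 W

By Malus's law, I₁ = 11.9 W · cos²(22°) = 10.23 W.
I₂ = I₁ · cos²(33°) = 10.23 · 0.7034 = 7.196 W.
I₃ = I₂ · cos²(23°) = 7.196 · 0.8473 = 6.097 W.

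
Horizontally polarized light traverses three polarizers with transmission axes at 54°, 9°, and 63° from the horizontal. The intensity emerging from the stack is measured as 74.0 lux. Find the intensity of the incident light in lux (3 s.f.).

By Malus's law, I₁ = I₀ cos²(54° − 0°) = I₀ cos²(54°) = 0.3455 I₀.
I₂ = I₁ cos²(9° − 54°) = 0.3455 I₀ · cos²(45°) = 0.1727 I₀.
I₃ = I₂ cos²(63° − 9°) = 0.1727 I₀ · cos²(54°) = 0.05968 I₀.
So 74.0 lux = 0.05968 I₀, giving I₀ = 74.0/0.05968 = 1240 lux.

I₀ ≈ 1240 lux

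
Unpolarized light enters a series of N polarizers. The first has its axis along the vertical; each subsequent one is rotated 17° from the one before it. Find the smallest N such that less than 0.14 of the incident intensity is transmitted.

First polarizer halves the unpolarized light: factor 1/2.
Each further stage multiplies by cos²(17°) = 0.9145.
After N polarizers: T = 0.5·0.9145^(N−1). Require T < 0.14 ⇒ N−1 > ln(0.14/0.5)/ln(0.9145) = 14.25, so N−1 ≥ 15 and N = 16.
Check: N=16 gives T = 0.1309 < 0.14; N=15 gives T = 0.1431.

N = 16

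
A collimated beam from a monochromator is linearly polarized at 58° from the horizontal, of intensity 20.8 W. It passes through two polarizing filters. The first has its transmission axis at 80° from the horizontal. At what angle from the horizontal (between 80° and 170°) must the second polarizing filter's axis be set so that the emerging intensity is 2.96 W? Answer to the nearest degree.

I₁ = I₀ cos²(80° − 58°) = I₀ cos²(22°) = 0.8597 I₀.
Target fraction: 2.96 / 20.8 W = 0.1423 of I₀.
Need I₂/I₀ = 0.1423, so cos²(θ − 80°) = 0.1423 / 0.8597 = 0.1655.
θ − 80° = arccos(√0.1655) = 66.0°, giving θ ≈ 80 + 66.0 = 146.0°.

θ ≈ 146°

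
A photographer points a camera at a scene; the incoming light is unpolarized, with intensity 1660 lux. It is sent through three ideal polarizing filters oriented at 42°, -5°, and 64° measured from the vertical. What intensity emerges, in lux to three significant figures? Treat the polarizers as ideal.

I ≈ 49.6 lux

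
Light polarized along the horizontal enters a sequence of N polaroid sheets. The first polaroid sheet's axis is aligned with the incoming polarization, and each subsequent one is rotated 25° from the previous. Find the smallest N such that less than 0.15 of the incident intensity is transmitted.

First polarizer is aligned with the polarization: full transmission.
Each further stage multiplies by cos²(25°) = 0.8214.
After N polarizers: T = 0.8214^(N−1). Require T < 0.15 ⇒ N−1 > ln(0.15)/ln(0.8214) = 9.64, so N−1 ≥ 10 and N = 11.
Check: N=11 gives T = 0.1398 < 0.15; N=10 gives T = 0.1702.

N = 11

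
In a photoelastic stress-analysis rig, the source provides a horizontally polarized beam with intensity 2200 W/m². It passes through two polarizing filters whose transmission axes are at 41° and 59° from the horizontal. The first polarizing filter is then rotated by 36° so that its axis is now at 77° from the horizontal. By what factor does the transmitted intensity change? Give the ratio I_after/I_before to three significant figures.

I_new/I_old ≈ 0.0888

Before rotation:
I₁ = I₀ cos²(41° − 0°) = I₀ cos²(41°) = 0.5696 I₀.
I₂ = I₁ cos²(59° − 41°) = 0.5696 I₀ · cos²(18°) = 0.5152 I₀.
After rotation:
I₁ = I₀ cos²(77° − 0°) = I₀ cos²(77°) = 0.0506 I₀.
I₂ = I₁ cos²(59° − 77°) = 0.0506 I₀ · cos²(18°) = 0.04577 I₀.
Ratio = 0.04577 / 0.5152 = 0.08884.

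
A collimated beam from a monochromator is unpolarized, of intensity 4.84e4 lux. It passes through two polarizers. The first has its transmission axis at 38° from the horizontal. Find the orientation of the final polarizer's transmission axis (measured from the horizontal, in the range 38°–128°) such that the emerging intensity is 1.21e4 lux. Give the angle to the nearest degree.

Unpolarized light through the first polarizer → I₁ = ½ I₀, now polarized at 38°.
Target fraction: 1.21e4 / 4.84e4 lux = 0.25 of I₀.
Need I₂/I₀ = 0.25, so cos²(θ − 38°) = 0.25 / 0.5 = 0.5.
θ − 38° = arccos(√0.5) = 45.0°, giving θ ≈ 38 + 45.0 = 83.0°.

θ ≈ 83°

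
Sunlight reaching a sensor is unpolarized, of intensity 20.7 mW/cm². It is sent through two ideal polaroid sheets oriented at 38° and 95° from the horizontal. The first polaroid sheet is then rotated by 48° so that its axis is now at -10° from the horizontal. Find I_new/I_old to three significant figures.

Before rotation:
Unpolarized light through the first polarizer → I₁ = ½ I₀, now polarized at 38°.
I₂ = I₁ cos²(95° − 38°) = 0.5 I₀ · cos²(57°) = 0.1483 I₀.
After rotation:
Unpolarized light through the first polarizer → I₁ = ½ I₀, now polarized at -10°.
Angle between axes 1 and 2: 75°. I₂ = 0.5 I₀ · cos²(75°) = 0.03349 I₀.
Ratio = 0.03349 / 0.1483 = 0.2258.

I_new/I_old ≈ 0.226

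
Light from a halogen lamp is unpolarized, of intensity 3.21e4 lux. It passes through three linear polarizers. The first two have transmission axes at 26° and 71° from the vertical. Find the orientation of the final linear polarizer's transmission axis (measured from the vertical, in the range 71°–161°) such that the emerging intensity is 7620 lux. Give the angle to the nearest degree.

Unpolarized light through the first polarizer → I₁ = ½ I₀, now polarized at 26°.
I₂ = I₁ cos²(71° − 26°) = 0.5 I₀ · cos²(45°) = 0.25 I₀.
Target fraction: 7620 / 3.21e4 lux = 0.2374 of I₀.
Need I₃/I₀ = 0.2374, so cos²(θ − 71°) = 0.2374 / 0.25 = 0.9495.
θ − 71° = arccos(√0.9495) = 13.0°, giving θ ≈ 71 + 13.0 = 84.0°.

θ ≈ 84°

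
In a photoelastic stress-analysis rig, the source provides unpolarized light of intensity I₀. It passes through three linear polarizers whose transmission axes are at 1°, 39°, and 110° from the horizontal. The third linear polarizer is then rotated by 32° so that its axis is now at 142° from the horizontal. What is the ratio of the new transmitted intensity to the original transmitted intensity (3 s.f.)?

Before rotation:
Unpolarized light through the first polarizer → I₁ = ½ I₀, now polarized at 1°.
I₂ = I₁ cos²(39° − 1°) = 0.5 I₀ · cos²(38°) = 0.3105 I₀.
I₃ = I₂ cos²(110° − 39°) = 0.3105 I₀ · cos²(71°) = 0.03291 I₀.
After rotation:
Unpolarized light through the first polarizer → I₁ = ½ I₀, now polarized at 1°.
I₂ = I₁ cos²(39° − 1°) = 0.5 I₀ · cos²(38°) = 0.3105 I₀.
Angle between axes 2 and 3: 77°. I₃ = 0.3105 I₀ · cos²(77°) = 0.01571 I₀.
Ratio = 0.01571 / 0.03291 = 0.4774.

I_new/I_old ≈ 0.477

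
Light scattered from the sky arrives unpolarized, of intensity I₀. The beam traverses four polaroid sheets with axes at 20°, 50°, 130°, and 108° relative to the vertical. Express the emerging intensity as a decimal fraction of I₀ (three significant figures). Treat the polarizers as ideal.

Unpolarized light through the first polarizer → I₁ = ½ I₀, now polarized at 20°.
I₂ = I₁ cos²(50° − 20°) = 0.5 I₀ · cos²(30°) = 0.375 I₀.
I₃ = I₂ cos²(130° − 50°) = 0.375 I₀ · cos²(80°) = 0.01131 I₀.
I₄ = I₃ cos²(108° − 130°) = 0.01131 I₀ · cos²(22°) = 0.009721 I₀.
Transmitted fraction = 0.009721.

≈ 0.00972 I₀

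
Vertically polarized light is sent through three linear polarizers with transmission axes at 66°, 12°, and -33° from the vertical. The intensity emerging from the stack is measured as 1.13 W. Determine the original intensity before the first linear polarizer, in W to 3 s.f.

I₁ = I₀ cos²(66° − 0°) = I₀ cos²(66°) = 0.1654 I₀.
I₂ = I₁ cos²(12° − 66°) = 0.1654 I₀ · cos²(54°) = 0.05716 I₀.
I₃ = I₂ cos²(-33° − 12°) = 0.05716 I₀ · cos²(45°) = 0.02858 I₀.
So 1.13 W = 0.02858 I₀, giving I₀ = 1.13/0.02858 = 39.54 W.

I₀ ≈ 39.5 W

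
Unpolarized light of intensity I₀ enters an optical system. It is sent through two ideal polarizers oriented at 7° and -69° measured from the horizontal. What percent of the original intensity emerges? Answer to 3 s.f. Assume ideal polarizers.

≈ 2.93%

Unpolarized light through the first polarizer → I₁ = ½ I₀, now polarized at 7°.
I₂ = I₁ cos²(-69° − 7°) = 0.5 I₀ · cos²(76°) = 0.02926 I₀.
That is 2.926% of the incident intensity.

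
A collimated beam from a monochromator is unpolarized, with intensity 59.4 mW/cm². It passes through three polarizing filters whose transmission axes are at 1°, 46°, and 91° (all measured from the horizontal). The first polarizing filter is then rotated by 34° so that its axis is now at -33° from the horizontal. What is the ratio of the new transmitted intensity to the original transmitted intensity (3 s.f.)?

Before rotation:
Unpolarized light through the first polarizer → I₁ = ½ I₀, now polarized at 1°.
I₂ = I₁ cos²(46° − 1°) = 0.5 I₀ · cos²(45°) = 0.25 I₀.
I₃ = I₂ cos²(91° − 46°) = 0.25 I₀ · cos²(45°) = 0.125 I₀.
After rotation:
Unpolarized light through the first polarizer → I₁ = ½ I₀, now polarized at -33°.
I₂ = I₁ cos²(46° + 33°) = 0.5 I₀ · cos²(79°) = 0.0182 I₀.
I₃ = I₂ cos²(91° − 46°) = 0.0182 I₀ · cos²(45°) = 0.009102 I₀.
Ratio = 0.009102 / 0.125 = 0.07282.

I_new/I_old ≈ 0.0728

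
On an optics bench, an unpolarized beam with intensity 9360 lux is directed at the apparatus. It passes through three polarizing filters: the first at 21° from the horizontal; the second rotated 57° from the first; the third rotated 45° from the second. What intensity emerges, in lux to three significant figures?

I ≈ 694 lux

Unpolarized light through the first polarizer → I₁ = 9360 lux/2 = 4680 lux, polarized at 21°.
I₂ = I₁ · cos²(57°) = 4680 · 0.2966 = 1388 lux.
I₃ = I₂ · cos²(45°) = 1388 · 0.5 = 694.1 lux.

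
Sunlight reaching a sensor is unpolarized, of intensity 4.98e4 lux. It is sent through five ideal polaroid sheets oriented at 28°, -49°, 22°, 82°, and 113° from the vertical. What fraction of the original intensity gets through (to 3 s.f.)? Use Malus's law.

I/I₀ ≈ 0.000493

Unpolarized light through the first polarizer → I₁ = 4.98e4 lux/2 = 2.49e+04 lux, polarized at 28°.
I₂ = I₁ · cos²(77°) = 2.49e+04 · 0.0506 = 1260 lux.
I₃ = I₂ · cos²(71°) = 1260 · 0.106 = 133.6 lux.
I₄ = I₃ · cos²(60°) = 133.6 · 0.25 = 33.39 lux.
I₅ = I₄ · cos²(31°) = 33.39 · 0.7347 = 24.53 lux.
Transmitted fraction = 0.0004926.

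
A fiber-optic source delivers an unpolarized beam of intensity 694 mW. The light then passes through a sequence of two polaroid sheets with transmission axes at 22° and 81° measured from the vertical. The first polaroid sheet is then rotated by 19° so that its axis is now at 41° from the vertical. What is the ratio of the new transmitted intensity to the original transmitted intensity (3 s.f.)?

Before rotation:
Unpolarized light through the first polarizer → I₁ = ½ I₀, now polarized at 22°.
I₂ = I₁ cos²(81° − 22°) = 0.5 I₀ · cos²(59°) = 0.1326 I₀.
After rotation:
Unpolarized light through the first polarizer → I₁ = ½ I₀, now polarized at 41°.
I₂ = I₁ cos²(81° − 41°) = 0.5 I₀ · cos²(40°) = 0.2934 I₀.
Ratio = 0.2934 / 0.1326 = 2.212.

I_new/I_old ≈ 2.21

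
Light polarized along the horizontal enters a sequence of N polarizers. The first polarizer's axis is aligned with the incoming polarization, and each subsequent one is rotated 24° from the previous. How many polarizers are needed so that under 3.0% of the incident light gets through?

First polarizer is aligned with the polarization: full transmission.
Each further stage multiplies by cos²(24°) = 0.8346.
After N polarizers: T = 0.8346^(N−1). Require T < 0.030 ⇒ N−1 > ln(0.030)/ln(0.8346) = 19.39, so N−1 ≥ 20 and N = 21.
Check: N=21 gives T = 0.02687 < 0.030; N=20 gives T = 0.03219.

N = 21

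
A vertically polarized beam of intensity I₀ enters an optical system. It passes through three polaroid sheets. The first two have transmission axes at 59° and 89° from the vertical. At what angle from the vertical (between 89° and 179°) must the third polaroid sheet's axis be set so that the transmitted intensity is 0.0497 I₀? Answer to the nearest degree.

θ ≈ 149°

I₁ = I₀ cos²(59° − 0°) = I₀ cos²(59°) = 0.2653 I₀.
I₂ = I₁ cos²(89° − 59°) = 0.2653 I₀ · cos²(30°) = 0.1989 I₀.
Need I₃/I₀ = 0.0497, so cos²(θ − 89°) = 0.0497 / 0.1989 = 0.2498.
θ − 89° = arccos(√0.2498) = 60.0°, giving θ ≈ 89 + 60.0 = 149.0°.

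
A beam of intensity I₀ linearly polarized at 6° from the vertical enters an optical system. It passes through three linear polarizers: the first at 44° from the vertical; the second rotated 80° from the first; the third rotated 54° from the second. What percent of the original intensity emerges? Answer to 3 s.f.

≈ 0.647%

I₁ = I₀ cos²(44° − 6°) = I₀ cos²(38°) = 0.621 I₀.
I₂ = I₁ cos²(80°) = 0.621 · 0.03015 I₀ = 0.01872 I₀.
I₃ = I₂ cos²(54°) = 0.01872 · 0.3455 I₀ = 0.006469 I₀.
That is 0.6469% of the incident intensity.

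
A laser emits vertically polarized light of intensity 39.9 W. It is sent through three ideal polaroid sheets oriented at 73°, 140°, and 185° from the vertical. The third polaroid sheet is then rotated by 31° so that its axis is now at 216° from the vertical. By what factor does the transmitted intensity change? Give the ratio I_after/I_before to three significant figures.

I_new/I_old ≈ 0.117

Before rotation:
By Malus's law, I₁ = I₀ cos²(73° − 0°) = I₀ cos²(73°) = 0.08548 I₀.
I₂ = I₁ cos²(140° − 73°) = 0.08548 I₀ · cos²(67°) = 0.01305 I₀.
I₃ = I₂ cos²(185° − 140°) = 0.01305 I₀ · cos²(45°) = 0.006525 I₀.
After rotation:
I₁ = I₀ cos²(73° − 0°) = I₀ cos²(73°) = 0.08548 I₀.
I₂ = I₁ cos²(140° − 73°) = 0.08548 I₀ · cos²(67°) = 0.01305 I₀.
I₃ = I₂ cos²(216° − 140°) = 0.01305 I₀ · cos²(76°) = 0.0007638 I₀.
Ratio = 0.0007638 / 0.006525 = 0.1171.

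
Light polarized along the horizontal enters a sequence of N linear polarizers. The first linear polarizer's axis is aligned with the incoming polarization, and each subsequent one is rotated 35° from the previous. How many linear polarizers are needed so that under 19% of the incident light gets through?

N = 6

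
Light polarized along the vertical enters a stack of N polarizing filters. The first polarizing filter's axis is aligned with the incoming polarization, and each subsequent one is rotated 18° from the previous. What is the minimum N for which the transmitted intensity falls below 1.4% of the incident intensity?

First polarizer is aligned with the polarization: full transmission.
Each further stage multiplies by cos²(18°) = 0.9045.
After N polarizers: T = 0.9045^(N−1). Require T < 0.014 ⇒ N−1 > ln(0.014)/ln(0.9045) = 42.53, so N−1 ≥ 43 and N = 44.
Check: N=44 gives T = 0.01336 < 0.014; N=43 gives T = 0.01477.

N = 44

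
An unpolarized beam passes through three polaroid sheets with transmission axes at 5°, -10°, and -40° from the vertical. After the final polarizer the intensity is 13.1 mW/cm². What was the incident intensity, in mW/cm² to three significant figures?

I₀ ≈ 37.4 mW/cm²

Unpolarized light through the first polarizer → I₁ = ½ I₀, now polarized at 5°.
I₂ = I₁ cos²(-10° − 5°) = 0.5 I₀ · cos²(15°) = 0.4665 I₀.
I₃ = I₂ cos²(-40° + 10°) = 0.4665 I₀ · cos²(30°) = 0.3499 I₀.
So 13.1 mW/cm² = 0.3499 I₀, giving I₀ = 13.1/0.3499 = 37.44 mW/cm².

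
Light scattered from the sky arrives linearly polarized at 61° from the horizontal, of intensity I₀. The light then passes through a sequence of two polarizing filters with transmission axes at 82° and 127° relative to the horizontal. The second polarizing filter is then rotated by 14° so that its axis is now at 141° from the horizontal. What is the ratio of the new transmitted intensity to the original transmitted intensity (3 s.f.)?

I_new/I_old ≈ 0.531

Before rotation:
By Malus's law, I₁ = I₀ cos²(82° − 61°) = I₀ cos²(21°) = 0.8716 I₀.
I₂ = I₁ cos²(127° − 82°) = 0.8716 I₀ · cos²(45°) = 0.4358 I₀.
After rotation:
I₁ = I₀ cos²(82° − 61°) = I₀ cos²(21°) = 0.8716 I₀.
I₂ = I₁ cos²(141° − 82°) = 0.8716 I₀ · cos²(59°) = 0.2312 I₀.
Ratio = 0.2312 / 0.4358 = 0.5305.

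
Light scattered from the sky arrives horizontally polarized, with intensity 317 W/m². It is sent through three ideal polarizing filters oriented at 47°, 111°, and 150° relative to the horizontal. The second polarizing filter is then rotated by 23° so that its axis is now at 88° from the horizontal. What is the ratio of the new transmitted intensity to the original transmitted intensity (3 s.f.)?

Before rotation:
I₁ = I₀ cos²(47° − 0°) = I₀ cos²(47°) = 0.4651 I₀.
I₂ = I₁ cos²(111° − 47°) = 0.4651 I₀ · cos²(64°) = 0.08938 I₀.
I₃ = I₂ cos²(150° − 111°) = 0.08938 I₀ · cos²(39°) = 0.05398 I₀.
After rotation:
I₁ = I₀ cos²(47° − 0°) = I₀ cos²(47°) = 0.4651 I₀.
I₂ = I₁ cos²(88° − 47°) = 0.4651 I₀ · cos²(41°) = 0.2649 I₀.
I₃ = I₂ cos²(150° − 88°) = 0.2649 I₀ · cos²(62°) = 0.05839 I₀.
Ratio = 0.05839 / 0.05398 = 1.082.

I_new/I_old ≈ 1.08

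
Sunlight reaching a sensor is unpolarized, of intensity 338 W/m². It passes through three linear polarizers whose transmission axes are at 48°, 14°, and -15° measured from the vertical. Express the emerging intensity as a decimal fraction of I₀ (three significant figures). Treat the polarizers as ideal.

Unpolarized light through the first polarizer → I₁ = 338 W/m²/2 = 169 W/m², polarized at 48°.
I₂ = I₁ · cos²(34°) = 169 · 0.6873 = 116.2 W/m².
I₃ = I₂ · cos²(29°) = 116.2 · 0.765 = 88.85 W/m².
Transmitted fraction = 0.2629.

I/I₀ ≈ 0.263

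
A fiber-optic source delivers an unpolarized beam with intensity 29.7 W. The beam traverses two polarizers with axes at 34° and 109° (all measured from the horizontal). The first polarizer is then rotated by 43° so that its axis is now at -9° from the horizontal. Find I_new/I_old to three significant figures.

Before rotation:
Unpolarized light through the first polarizer → I₁ = ½ I₀, now polarized at 34°.
I₂ = I₁ cos²(109° − 34°) = 0.5 I₀ · cos²(75°) = 0.03349 I₀.
After rotation:
Unpolarized light through the first polarizer → I₁ = ½ I₀, now polarized at -9°.
Angle between axes 1 and 2: 62°. I₂ = 0.5 I₀ · cos²(62°) = 0.1102 I₀.
Ratio = 0.1102 / 0.03349 = 3.29.

I_new/I_old ≈ 3.29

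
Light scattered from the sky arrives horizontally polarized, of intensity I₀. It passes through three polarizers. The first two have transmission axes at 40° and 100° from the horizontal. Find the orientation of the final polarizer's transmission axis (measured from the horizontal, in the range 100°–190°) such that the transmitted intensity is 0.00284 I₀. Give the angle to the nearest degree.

By Malus's law, I₁ = I₀ cos²(40° − 0°) = I₀ cos²(40°) = 0.5868 I₀.
I₂ = I₁ cos²(100° − 40°) = 0.5868 I₀ · cos²(60°) = 0.1467 I₀.
Need I₃/I₀ = 0.00284, so cos²(θ − 100°) = 0.00284 / 0.1467 = 0.01936.
θ − 100° = arccos(√0.01936) = 82.0°, giving θ ≈ 100 + 82.0 = 182.0°.

θ ≈ 182°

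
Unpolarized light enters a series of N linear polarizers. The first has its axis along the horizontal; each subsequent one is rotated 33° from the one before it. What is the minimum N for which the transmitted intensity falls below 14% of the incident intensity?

First polarizer halves the unpolarized light: factor 1/2.
Each further stage multiplies by cos²(33°) = 0.7034.
After N polarizers: T = 0.5·0.7034^(N−1). Require T < 0.14 ⇒ N−1 > ln(0.14/0.5)/ln(0.7034) = 3.62, so N−1 ≥ 4 and N = 5.
Check: N=5 gives T = 0.1224 < 0.14; N=4 gives T = 0.174.

N = 5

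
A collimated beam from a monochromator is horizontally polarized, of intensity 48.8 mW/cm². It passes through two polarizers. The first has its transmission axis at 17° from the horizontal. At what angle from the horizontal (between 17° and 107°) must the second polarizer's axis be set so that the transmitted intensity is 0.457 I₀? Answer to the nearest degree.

I₁ = I₀ cos²(17° − 0°) = I₀ cos²(17°) = 0.9145 I₀.
Need I₂/I₀ = 0.457, so cos²(θ − 17°) = 0.457 / 0.9145 = 0.4997.
θ − 17° = arccos(√0.4997) = 45.0°, giving θ ≈ 17 + 45.0 = 62.0°.

θ ≈ 62°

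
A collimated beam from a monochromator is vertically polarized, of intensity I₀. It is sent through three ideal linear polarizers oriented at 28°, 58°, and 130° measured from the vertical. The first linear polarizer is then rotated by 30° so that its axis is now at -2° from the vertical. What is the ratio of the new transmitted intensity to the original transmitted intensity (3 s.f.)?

I_new/I_old ≈ 0.427

Before rotation:
I₁ = I₀ cos²(28° − 0°) = I₀ cos²(28°) = 0.7796 I₀.
I₂ = I₁ cos²(58° − 28°) = 0.7796 I₀ · cos²(30°) = 0.5847 I₀.
I₃ = I₂ cos²(130° − 58°) = 0.5847 I₀ · cos²(72°) = 0.05583 I₀.
After rotation:
I₁ = I₀ cos²(-2° − 0°) = I₀ cos²(2°) = 0.9988 I₀.
I₂ = I₁ cos²(58° + 2°) = 0.9988 I₀ · cos²(60°) = 0.2497 I₀.
I₃ = I₂ cos²(130° − 58°) = 0.2497 I₀ · cos²(72°) = 0.02384 I₀.
Ratio = 0.02384 / 0.05583 = 0.4271.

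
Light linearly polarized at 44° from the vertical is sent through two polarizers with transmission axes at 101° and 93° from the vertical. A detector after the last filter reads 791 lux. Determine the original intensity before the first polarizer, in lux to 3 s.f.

By Malus's law, I₁ = I₀ cos²(101° − 44°) = I₀ cos²(57°) = 0.2966 I₀.
I₂ = I₁ cos²(93° − 101°) = 0.2966 I₀ · cos²(8°) = 0.2909 I₀.
So 791 lux = 0.2909 I₀, giving I₀ = 791/0.2909 = 2719 lux.

I₀ ≈ 2720 lux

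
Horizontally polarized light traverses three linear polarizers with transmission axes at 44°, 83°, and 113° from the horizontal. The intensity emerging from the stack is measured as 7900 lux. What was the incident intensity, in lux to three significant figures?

I₁ = I₀ cos²(44° − 0°) = I₀ cos²(44°) = 0.5174 I₀.
I₂ = I₁ cos²(83° − 44°) = 0.5174 I₀ · cos²(39°) = 0.3125 I₀.
I₃ = I₂ cos²(113° − 83°) = 0.3125 I₀ · cos²(30°) = 0.2344 I₀.
So 7900 lux = 0.2344 I₀, giving I₀ = 7900/0.2344 = 3.37e+04 lux.

I₀ ≈ 3.37e4 lux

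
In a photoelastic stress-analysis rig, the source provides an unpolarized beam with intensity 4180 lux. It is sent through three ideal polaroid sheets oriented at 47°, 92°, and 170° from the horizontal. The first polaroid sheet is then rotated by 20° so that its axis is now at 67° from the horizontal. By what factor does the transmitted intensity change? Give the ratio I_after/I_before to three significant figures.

Before rotation:
Unpolarized light through the first polarizer → I₁ = ½ I₀, now polarized at 47°.
I₂ = I₁ cos²(92° − 47°) = 0.5 I₀ · cos²(45°) = 0.25 I₀.
I₃ = I₂ cos²(170° − 92°) = 0.25 I₀ · cos²(78°) = 0.01081 I₀.
After rotation:
Unpolarized light through the first polarizer → I₁ = ½ I₀, now polarized at 67°.
I₂ = I₁ cos²(92° − 67°) = 0.5 I₀ · cos²(25°) = 0.4107 I₀.
I₃ = I₂ cos²(170° − 92°) = 0.4107 I₀ · cos²(78°) = 0.01775 I₀.
Ratio = 0.01775 / 0.01081 = 1.643.

I_new/I_old ≈ 1.64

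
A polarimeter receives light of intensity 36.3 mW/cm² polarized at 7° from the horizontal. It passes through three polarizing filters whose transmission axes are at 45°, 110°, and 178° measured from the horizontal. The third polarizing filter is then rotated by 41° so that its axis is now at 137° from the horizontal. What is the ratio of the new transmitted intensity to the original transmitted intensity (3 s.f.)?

I_new/I_old ≈ 5.66

Before rotation:
By Malus's law, I₁ = I₀ cos²(45° − 7°) = I₀ cos²(38°) = 0.621 I₀.
I₂ = I₁ cos²(110° − 45°) = 0.621 I₀ · cos²(65°) = 0.1109 I₀.
I₃ = I₂ cos²(178° − 110°) = 0.1109 I₀ · cos²(68°) = 0.01556 I₀.
After rotation:
I₁ = I₀ cos²(45° − 7°) = I₀ cos²(38°) = 0.621 I₀.
I₂ = I₁ cos²(110° − 45°) = 0.621 I₀ · cos²(65°) = 0.1109 I₀.
I₃ = I₂ cos²(137° − 110°) = 0.1109 I₀ · cos²(27°) = 0.08805 I₀.
Ratio = 0.08805 / 0.01556 = 5.657.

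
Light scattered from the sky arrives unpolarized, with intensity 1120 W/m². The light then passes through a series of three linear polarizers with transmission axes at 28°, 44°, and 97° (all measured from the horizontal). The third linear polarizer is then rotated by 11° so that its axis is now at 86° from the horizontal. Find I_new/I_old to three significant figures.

I_new/I_old ≈ 1.52

Before rotation:
Unpolarized light through the first polarizer → I₁ = ½ I₀, now polarized at 28°.
I₂ = I₁ cos²(44° − 28°) = 0.5 I₀ · cos²(16°) = 0.462 I₀.
I₃ = I₂ cos²(97° − 44°) = 0.462 I₀ · cos²(53°) = 0.1673 I₀.
After rotation:
Unpolarized light through the first polarizer → I₁ = ½ I₀, now polarized at 28°.
I₂ = I₁ cos²(44° − 28°) = 0.5 I₀ · cos²(16°) = 0.462 I₀.
I₃ = I₂ cos²(86° − 44°) = 0.462 I₀ · cos²(42°) = 0.2552 I₀.
Ratio = 0.2552 / 0.1673 = 1.525.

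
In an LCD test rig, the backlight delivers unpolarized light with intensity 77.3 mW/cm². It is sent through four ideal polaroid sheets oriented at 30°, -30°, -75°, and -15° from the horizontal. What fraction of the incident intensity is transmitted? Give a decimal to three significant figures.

Unpolarized light through the first polarizer → I₁ = 77.3 mW/cm²/2 = 38.65 mW/cm², polarized at 30°.
I₂ = I₁ · cos²(60°) = 38.65 · 0.25 = 9.663 mW/cm².
I₃ = I₂ · cos²(45°) = 9.663 · 0.5 = 4.831 mW/cm².
I₄ = I₃ · cos²(60°) = 4.831 · 0.25 = 1.208 mW/cm².
Transmitted fraction = 0.01563.

I/I₀ ≈ 0.0156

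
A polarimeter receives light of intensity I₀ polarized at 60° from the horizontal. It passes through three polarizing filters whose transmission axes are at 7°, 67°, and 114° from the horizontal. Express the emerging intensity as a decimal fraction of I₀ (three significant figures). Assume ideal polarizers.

I₁ = I₀ cos²(7° − 60°) = I₀ cos²(53°) = 0.3622 I₀.
I₂ = I₁ cos²(67° − 7°) = 0.3622 I₀ · cos²(60°) = 0.09055 I₀.
I₃ = I₂ cos²(114° − 67°) = 0.09055 I₀ · cos²(47°) = 0.04211 I₀.
Transmitted fraction = 0.04211.

≈ 0.0421 I₀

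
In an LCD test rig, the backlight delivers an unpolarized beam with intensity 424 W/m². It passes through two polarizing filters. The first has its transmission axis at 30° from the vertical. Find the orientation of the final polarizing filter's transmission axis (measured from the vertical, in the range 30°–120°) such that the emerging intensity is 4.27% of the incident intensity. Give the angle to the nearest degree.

Unpolarized light through the first polarizer → I₁ = ½ I₀, now polarized at 30°.
Need I₂/I₀ = 0.0427, so cos²(θ − 30°) = 0.0427 / 0.5 = 0.0854.
θ − 30° = arccos(√0.0854) = 73.0°, giving θ ≈ 30 + 73.0 = 103.0°.

θ ≈ 103°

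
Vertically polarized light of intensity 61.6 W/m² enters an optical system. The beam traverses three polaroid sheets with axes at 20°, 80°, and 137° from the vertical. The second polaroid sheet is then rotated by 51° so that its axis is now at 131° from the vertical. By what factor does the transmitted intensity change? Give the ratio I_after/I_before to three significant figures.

Before rotation:
By Malus's law, I₁ = I₀ cos²(20° − 0°) = I₀ cos²(20°) = 0.883 I₀.
I₂ = I₁ cos²(80° − 20°) = 0.883 I₀ · cos²(60°) = 0.2208 I₀.
I₃ = I₂ cos²(137° − 80°) = 0.2208 I₀ · cos²(57°) = 0.06548 I₀.
After rotation:
I₁ = I₀ cos²(20° − 0°) = I₀ cos²(20°) = 0.883 I₀.
Angle between axes 1 and 2: 69°. I₂ = 0.883 I₀ · cos²(69°) = 0.1134 I₀.
I₃ = I₂ cos²(137° − 131°) = 0.1134 I₀ · cos²(6°) = 0.1122 I₀.
Ratio = 0.1122 / 0.06548 = 1.713.

I_new/I_old ≈ 1.71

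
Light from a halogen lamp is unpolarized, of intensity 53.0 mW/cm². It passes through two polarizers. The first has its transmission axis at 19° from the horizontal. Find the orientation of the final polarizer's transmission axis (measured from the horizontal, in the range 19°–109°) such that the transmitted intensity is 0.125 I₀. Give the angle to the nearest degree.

θ ≈ 79°

Unpolarized light through the first polarizer → I₁ = ½ I₀, now polarized at 19°.
Need I₂/I₀ = 0.125, so cos²(θ − 19°) = 0.125 / 0.5 = 0.25.
θ − 19° = arccos(√0.25) = 60.0°, giving θ ≈ 19 + 60.0 = 79.0°.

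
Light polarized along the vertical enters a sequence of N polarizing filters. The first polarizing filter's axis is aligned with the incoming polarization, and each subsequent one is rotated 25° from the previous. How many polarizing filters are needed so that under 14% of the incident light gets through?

First polarizer is aligned with the polarization: full transmission.
Each further stage multiplies by cos²(25°) = 0.8214.
After N polarizers: T = 0.8214^(N−1). Require T < 0.14 ⇒ N−1 > ln(0.14)/ln(0.8214) = 9.99, so N−1 ≥ 10 and N = 11.
Check: N=11 gives T = 0.1398 < 0.14; N=10 gives T = 0.1702.

N = 11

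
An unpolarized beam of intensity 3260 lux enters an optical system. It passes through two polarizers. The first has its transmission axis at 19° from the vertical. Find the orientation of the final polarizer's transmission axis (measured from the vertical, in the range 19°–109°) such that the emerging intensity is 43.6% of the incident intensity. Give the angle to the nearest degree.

θ ≈ 40°

Unpolarized light through the first polarizer → I₁ = ½ I₀, now polarized at 19°.
Need I₂/I₀ = 0.436, so cos²(θ − 19°) = 0.436 / 0.5 = 0.872.
θ − 19° = arccos(√0.872) = 21.0°, giving θ ≈ 19 + 21.0 = 40.0°.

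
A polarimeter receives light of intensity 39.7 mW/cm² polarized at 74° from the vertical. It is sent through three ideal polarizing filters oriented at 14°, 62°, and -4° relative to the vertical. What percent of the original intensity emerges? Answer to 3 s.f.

I₁ = 39.7 mW/cm² · cos²(60°) = 9.925 mW/cm².
I₂ = I₁ · cos²(48°) = 9.925 · 0.4477 = 4.444 mW/cm².
I₃ = I₂ · cos²(66°) = 4.444 · 0.1654 = 0.7352 mW/cm².
That is 1.852% of the incident intensity.

≈ 1.85%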